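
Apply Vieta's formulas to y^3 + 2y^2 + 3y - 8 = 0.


Monic cubic y^3+by^2+cy+d=0: sum=-b, pairwise sum=c, product=-d.
b=2, c=3, d=-8
r1+r2+r3 = -2
r1r2+r1r3+r2r3 = 3
r1r2r3 = 8


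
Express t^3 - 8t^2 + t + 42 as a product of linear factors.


Try integer roots (divisors of 42). t=7: p(7)=0.
Divide out (t - 7): quotient is t^2 - t - 6.
Factor the quadratic: (t - 3)(t + 2)
Result: (t - 7)(t - 3)(t + 2)


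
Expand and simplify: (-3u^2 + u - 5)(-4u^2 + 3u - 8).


Distribute each term of the first polynomial:
  (-3u^2)(-4u^2 + 3u - 8) = 12u^4 - 9u^3 + 24u^2
  (u)(-4u^2 + 3u - 8) = -4u^3 + 3u^2 - 8u
  (-5)(-4u^2 + 3u - 8) = 20u^2 - 15u + 40
Sum: 12u^4 - 13u^3 + 47u^2 - 23u + 40


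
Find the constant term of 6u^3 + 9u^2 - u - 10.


Read off the constant term: -10


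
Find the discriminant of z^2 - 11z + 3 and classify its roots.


D = b^2 - 4ac = (-11)^2 - 4(1)(3) = 121 - 12 = 109
Since D > 0: two distinct irrational roots


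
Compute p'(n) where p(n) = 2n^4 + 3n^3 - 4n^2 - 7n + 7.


Apply the power rule term by term:
  d/dn(2n^4) = 8n^3
  d/dn(3n^3) = 9n^2
  d/dn(-4n^2) = -8n
  d/dn(-7n) = -7
  d/dn(7) = 0
p'(n) = 8n^3 + 9n^2 - 8n - 7


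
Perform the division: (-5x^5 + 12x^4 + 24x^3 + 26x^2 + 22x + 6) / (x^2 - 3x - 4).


(-5x^5 + 12x^4 + 24x^3 + 26x^2 + 22x + 6) / (x^2 - 3x - 4)
Step 1: -5x^3 * (x^2 - 3x - 4) = -5x^5 + 15x^4 + 20x^3; subtract.
Step 2: -3x^2 * (x^2 - 3x - 4) = -3x^4 + 9x^3 + 12x^2; subtract.
Step 3: -5x * (x^2 - 3x - 4) = -5x^3 + 15x^2 + 20x; subtract.
Step 4: -1 * (x^2 - 3x - 4) = -x^2 + 3x + 4; subtract.
Quotient: -5x^3 - 3x^2 - 5x - 1, Remainder: -x + 2


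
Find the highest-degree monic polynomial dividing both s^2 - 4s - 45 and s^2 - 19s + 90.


Factor each:
  s^2 - 4s - 45 = (s - 9)(s + 5)
  s^2 - 19s + 90 = (s - 9)(s - 10)
Common monic factor: s - 9


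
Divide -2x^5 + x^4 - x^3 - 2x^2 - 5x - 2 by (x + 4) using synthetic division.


Synthetic division with c = -4. Coefficients: -2, 1, -1, -2, -5, -2
Bring down -2.
  -2 * -4 = 8; 8 + 1 = 9
  9 * -4 = -36; -36 - 1 = -37
  -37 * -4 = 148; 148 - 2 = 146
  146 * -4 = -584; -584 - 5 = -589
  -589 * -4 = 2356; 2356 - 2 = 2354
Quotient: -2x^4 + 9x^3 - 37x^2 + 146x - 589, Remainder: 2354


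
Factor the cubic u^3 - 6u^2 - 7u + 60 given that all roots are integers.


Try integer roots (divisors of 60). u=-3: p(-3)=0.
Divide out (u + 3): quotient is u^2 - 9u + 20.
Factor the quadratic: (u - 4)(u - 5)
Result: (u + 3)(u - 4)(u - 5)


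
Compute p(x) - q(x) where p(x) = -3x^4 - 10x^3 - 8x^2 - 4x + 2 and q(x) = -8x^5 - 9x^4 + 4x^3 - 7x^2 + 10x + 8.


Distribute the minus sign:
  (-3x^4 - 10x^3 - 8x^2 - 4x + 2)
- (-8x^5 - 9x^4 + 4x^3 - 7x^2 + 10x + 8)
Negate second polynomial: 8x^5 + 9x^4 - 4x^3 + 7x^2 - 10x - 8
Add: 8x^5 + 6x^4 - 14x^3 - x^2 - 14x - 6


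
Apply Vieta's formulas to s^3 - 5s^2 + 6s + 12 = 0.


Monic cubic s^3+bs^2+cs+d=0: sum=-b, pairwise sum=c, product=-d.
b=-5, c=6, d=12
r1+r2+r3 = 5
r1r2+r1r3+r2r3 = 6
r1r2r3 = -12


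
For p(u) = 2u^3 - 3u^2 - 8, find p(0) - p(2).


p(0) = -8
p(2) = -4
p(0) - p(2) = -8 + 4 = -4


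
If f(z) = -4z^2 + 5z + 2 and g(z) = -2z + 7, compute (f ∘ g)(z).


Substitute g(z) into f:
f(g(z)) = -4*(-2z + 7)^2 + 5*(-2z + 7) + 2
(-2z + 7)^2 = 4z^2 - 28z + 49
Expand and combine: -16z^2 + 102z - 159


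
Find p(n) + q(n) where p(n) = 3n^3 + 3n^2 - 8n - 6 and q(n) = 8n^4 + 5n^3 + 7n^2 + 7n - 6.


Align terms by degree and add:
  3n^3 + 3n^2 - 8n - 6
+ 8n^4 + 5n^3 + 7n^2 + 7n - 6
= 8n^4 + 8n^3 + 10n^2 - n - 12


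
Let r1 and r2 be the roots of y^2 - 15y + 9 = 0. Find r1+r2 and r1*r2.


For ay^2+by+c=0: sum = -b/a, product = c/a.
a=1, b=-15, c=9
Sum = -(-15)/1 = 15
Product = (9)/1 = 9


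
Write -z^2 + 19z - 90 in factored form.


Roots satisfy r1 + r2 = -b/a = 19 and r1*r2 = c/a = 90.
So r1 = 10, r2 = 9.
-z^2 + 19z - 90 = -(z - r1)(z - r2) = -(z - 10)(z - 9)


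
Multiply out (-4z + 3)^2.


Expand (-4z + 3)^2 by repeated multiplication:
= 16z^2 - 24z + 9


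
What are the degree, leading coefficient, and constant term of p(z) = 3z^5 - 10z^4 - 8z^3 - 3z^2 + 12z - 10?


Highest power of z is 5, with coefficient 3. Constant term is -10.
Degree = 5, leading coefficient = 3, constant term = -10


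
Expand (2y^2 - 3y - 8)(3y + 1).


Distribute each term of the first polynomial:
  (2y^2)(3y + 1) = 6y^3 + 2y^2
  (-3y)(3y + 1) = -9y^2 - 3y
  (-8)(3y + 1) = -24y - 8
Sum: 6y^3 - 7y^2 - 27y - 8


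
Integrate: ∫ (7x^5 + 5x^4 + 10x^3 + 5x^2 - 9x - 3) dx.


Reverse power rule on each term:
  ∫ 7x^5 dx = (7/6)x^6
  ∫ 5x^4 dx = x^5
  ∫ 10x^3 dx = (5/2)x^4
  ∫ 5x^2 dx = (5/3)x^3
  ∫ -9x dx = -(9/2)x^2
  ∫ -3 dx = -3x
F(x) = (7/6)x^6 + x^5 + (5/2)x^4 + (5/3)x^3 - (9/2)x^2 - 3x + C


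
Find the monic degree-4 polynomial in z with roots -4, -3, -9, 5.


p(z) = (z + 4)(z + 3)(z + 9)(z - 5)
Expand: z^4 + 11z^3 - 5z^2 - 267z - 540


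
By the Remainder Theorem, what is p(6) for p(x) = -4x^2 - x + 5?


By the Remainder Theorem, the remainder equals p(6):
  -4*(6)^2 = -144
  -1*(6)^1 = -6
  constant: 5
Sum: -144 - 6 + 5 = -145


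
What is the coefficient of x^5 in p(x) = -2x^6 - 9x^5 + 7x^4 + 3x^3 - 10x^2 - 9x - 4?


Read off the coefficient of x^5: -9


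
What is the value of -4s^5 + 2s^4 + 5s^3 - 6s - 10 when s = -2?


Using direct substitution:
  -4 * (-2)^5 = 128
  2 * (-2)^4 = 32
  5 * (-2)^3 = -40
  0 * (-2)^2 = 0
  -6 * (-2)^1 = 12
  constant: -10
Sum = 128 + 32 - 40 + 0 + 12 - 10 = 122


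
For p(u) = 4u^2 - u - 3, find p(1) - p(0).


p(1) = 0
p(0) = -3
p(1) - p(0) = 0 + 3 = 3


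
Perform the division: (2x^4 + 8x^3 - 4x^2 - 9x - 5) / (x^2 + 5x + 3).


(2x^4 + 8x^3 - 4x^2 - 9x - 5) / (x^2 + 5x + 3)
Step 1: 2x^2 * (x^2 + 5x + 3) = 2x^4 + 10x^3 + 6x^2; subtract.
Step 2: -2x * (x^2 + 5x + 3) = -2x^3 - 10x^2 - 6x; subtract.
Step 3: 0 * (x^2 + 5x + 3) = 0; subtract.
Quotient: 2x^2 - 2x, Remainder: -3x - 5


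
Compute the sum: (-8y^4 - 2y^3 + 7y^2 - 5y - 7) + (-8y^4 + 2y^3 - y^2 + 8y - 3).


Align terms by degree and add:
  -8y^4 - 2y^3 + 7y^2 - 5y - 7
  -8y^4 + 2y^3 - y^2 + 8y - 3
= -16y^4 + 6y^2 + 3y - 10


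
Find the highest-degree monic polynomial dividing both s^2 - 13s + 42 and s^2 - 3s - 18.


Factor each:
  s^2 - 13s + 42 = (s - 6)(s - 7)
  s^2 - 3s - 18 = (s - 6)(s + 3)
Common monic factor: s - 6


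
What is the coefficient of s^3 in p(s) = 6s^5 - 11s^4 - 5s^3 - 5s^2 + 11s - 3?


Read off the coefficient of s^3: -5


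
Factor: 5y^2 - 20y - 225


Roots satisfy r1 + r2 = -b/a = 4 and r1*r2 = c/a = -45.
So r1 = 9, r2 = -5.
5y^2 - 20y - 225 = 5(y - r1)(y - r2) = 5(y - 9)(y + 5)


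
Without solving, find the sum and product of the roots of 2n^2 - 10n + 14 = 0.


For an^2+bn+c=0: sum = -b/a, product = c/a.
a=2, b=-10, c=14
Sum = -(-10)/2 = 5
Product = (14)/2 = 7


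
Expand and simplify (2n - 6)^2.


Expand (2n - 6)^2 by repeated multiplication:
= 4n^2 - 24n + 36


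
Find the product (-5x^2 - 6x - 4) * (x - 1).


Distribute each term of the first polynomial:
  (-5x^2)(x - 1) = -5x^3 + 5x^2
  (-6x)(x - 1) = -6x^2 + 6x
  (-4)(x - 1) = -4x + 4
Sum: -5x^3 - x^2 + 2x + 4


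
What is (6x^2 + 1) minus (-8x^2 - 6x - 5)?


Distribute the minus sign:
  (6x^2 + 1)
- (-8x^2 - 6x - 5)
Negate second polynomial: 8x^2 + 6x + 5
Add: 14x^2 + 6x + 6


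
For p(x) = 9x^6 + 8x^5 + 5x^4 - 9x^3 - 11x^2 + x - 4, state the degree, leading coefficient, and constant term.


Highest power of x is 6, with coefficient 9. Constant term is -4.
Degree = 6, leading coefficient = 9, constant term = -4


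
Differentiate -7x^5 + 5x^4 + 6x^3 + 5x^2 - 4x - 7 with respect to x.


Apply the power rule term by term:
  d/dx(-7x^5) = -35x^4
  d/dx(5x^4) = 20x^3
  d/dx(6x^3) = 18x^2
  d/dx(5x^2) = 10x
  d/dx(-4x) = -4
  d/dx(-7) = 0
p'(x) = -35x^4 + 20x^3 + 18x^2 + 10x - 4


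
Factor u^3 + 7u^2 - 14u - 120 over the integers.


Try integer roots (divisors of -120). u=-5: p(-5)=0.
Divide out (u + 5): quotient is u^2 + 2u - 24.
Factor the quadratic: (u + 6)(u - 4)
Result: (u + 5)(u + 6)(u - 4)


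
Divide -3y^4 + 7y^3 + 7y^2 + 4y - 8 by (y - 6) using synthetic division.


Synthetic division with c = 6. Coefficients: -3, 7, 7, 4, -8
Bring down -3.
  -3 * 6 = -18; -18 + 7 = -11
  -11 * 6 = -66; -66 + 7 = -59
  -59 * 6 = -354; -354 + 4 = -350
  -350 * 6 = -2100; -2100 - 8 = -2108
Quotient: -3y^3 - 11y^2 - 59y - 350, Remainder: -2108


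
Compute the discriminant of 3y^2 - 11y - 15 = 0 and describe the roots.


D = b^2 - 4ac = (-11)^2 - 4(3)(-15) = 121 + 180 = 301
Since D > 0: two distinct irrational roots


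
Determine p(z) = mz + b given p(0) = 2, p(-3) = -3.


p(z) = mz + b. Using p(0)=2, p(-3)=-3:
m = (2 + 3)/(0 + 3) = 5/3 = 5/3
b = 2 - m*(0) = 2 = 2
p(z) = (5/3)z + 2


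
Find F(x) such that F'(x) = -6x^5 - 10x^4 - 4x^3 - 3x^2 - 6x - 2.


Reverse power rule on each term:
  ∫ -6x^5 dx = -x^6
  ∫ -10x^4 dx = -2x^5
  ∫ -4x^3 dx = -x^4
  ∫ -3x^2 dx = -x^3
  ∫ -6x dx = -3x^2
  ∫ -2 dx = -2x
F(x) = -x^6 - 2x^5 - x^4 - x^3 - 3x^2 - 2x + C


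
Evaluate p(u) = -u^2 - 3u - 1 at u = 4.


Using direct substitution:
  -1 * (4)^2 = -16
  -3 * (4)^1 = -12
  constant: -1
Sum = -16 - 12 - 1 = -29


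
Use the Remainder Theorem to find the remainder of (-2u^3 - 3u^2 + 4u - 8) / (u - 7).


By the Remainder Theorem, the remainder equals p(7):
  -2*(7)^3 = -686
  -3*(7)^2 = -147
  4*(7)^1 = 28
  constant: -8
Sum: -686 - 147 + 28 - 8 = -813


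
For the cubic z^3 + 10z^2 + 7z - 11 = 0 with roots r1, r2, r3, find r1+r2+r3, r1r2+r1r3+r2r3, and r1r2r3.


Monic cubic z^3+bz^2+cz+d=0: sum=-b, pairwise sum=c, product=-d.
b=10, c=7, d=-11
r1+r2+r3 = -10
r1r2+r1r3+r2r3 = 7
r1r2r3 = 11


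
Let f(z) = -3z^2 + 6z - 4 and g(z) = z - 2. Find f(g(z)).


Substitute g(z) into f:
f(g(z)) = -3*(z - 2)^2 + 6*(z - 2) + (-4)
(z - 2)^2 = z^2 - 4z + 4
Expand and combine: -3z^2 + 18z - 28


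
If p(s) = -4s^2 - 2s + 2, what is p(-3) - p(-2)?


p(-3) = -28
p(-2) = -10
p(-3) - p(-2) = -28 + 10 = -18


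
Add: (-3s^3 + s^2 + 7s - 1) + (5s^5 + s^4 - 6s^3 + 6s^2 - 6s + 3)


Align terms by degree and add:
  -3s^3 + s^2 + 7s - 1
+ 5s^5 + s^4 - 6s^3 + 6s^2 - 6s + 3
= 5s^5 + s^4 - 9s^3 + 7s^2 + s + 2


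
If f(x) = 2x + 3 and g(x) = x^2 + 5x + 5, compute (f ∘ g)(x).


Substitute g(x) into f:
f(g(x)) = 2*(x^2 + 5x + 5) + 3
Expand and combine: 2x^2 + 10x + 13


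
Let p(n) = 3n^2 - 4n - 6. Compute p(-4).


Using direct substitution:
  3 * (-4)^2 = 48
  -4 * (-4)^1 = 16
  constant: -6
Sum = 48 + 16 - 6 = 58


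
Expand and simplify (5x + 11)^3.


Expand (5x + 11)^3 by repeated multiplication:
  (5x + 11)^2 = 25x^2 + 110x + 121
= 125x^3 + 825x^2 + 1815x + 1331


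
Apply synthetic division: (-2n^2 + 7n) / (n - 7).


Synthetic division with c = 7. Coefficients: -2, 7, 0
Bring down -2.
  -2 * 7 = -14; -14 + 7 = -7
  -7 * 7 = -49; -49 + 0 = -49
Quotient: -2n - 7, Remainder: -49


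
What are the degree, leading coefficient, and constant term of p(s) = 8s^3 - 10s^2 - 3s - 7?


Highest power of s is 3, with coefficient 8. Constant term is -7.
Degree = 3, leading coefficient = 8, constant term = -7


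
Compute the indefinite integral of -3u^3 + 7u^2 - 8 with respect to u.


Reverse power rule on each term:
  ∫ -3u^3 du = -(3/4)u^4
  ∫ 7u^2 du = (7/3)u^3
  ∫ -8 du = -8u
F(u) = -(3/4)u^4 + (7/3)u^3 - 8u + C


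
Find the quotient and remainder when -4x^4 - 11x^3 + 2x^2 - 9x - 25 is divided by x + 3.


(-4x^4 - 11x^3 + 2x^2 - 9x - 25) / (x + 3)
Step 1: -4x^3 * (x + 3) = -4x^4 - 12x^3; subtract.
Step 2: x^2 * (x + 3) = x^3 + 3x^2; subtract.
Step 3: -x * (x + 3) = -x^2 - 3x; subtract.
Step 4: -6 * (x + 3) = -6x - 18; subtract.
Quotient: -4x^3 + x^2 - x - 6, Remainder: -7


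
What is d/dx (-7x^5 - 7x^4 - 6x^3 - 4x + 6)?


Apply the power rule term by term:
  d/dx(-7x^5) = -35x^4
  d/dx(-7x^4) = -28x^3
  d/dx(-6x^3) = -18x^2
  d/dx(-4x) = -4
  d/dx(6) = 0
p'(x) = -35x^4 - 28x^3 - 18x^2 - 4


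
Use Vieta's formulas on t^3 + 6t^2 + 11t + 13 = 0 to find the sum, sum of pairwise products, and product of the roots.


Monic cubic t^3+bt^2+ct+d=0: sum=-b, pairwise sum=c, product=-d.
b=6, c=11, d=13
r1+r2+r3 = -6
r1r2+r1r3+r2r3 = 11
r1r2r3 = -13


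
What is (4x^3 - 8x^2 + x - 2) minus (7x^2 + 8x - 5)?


Distribute the minus sign:
  (4x^3 - 8x^2 + x - 2)
- (7x^2 + 8x - 5)
Negate second polynomial: -7x^2 - 8x + 5
Add: 4x^3 - 15x^2 - 7x + 3


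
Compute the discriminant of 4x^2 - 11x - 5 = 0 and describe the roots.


D = b^2 - 4ac = (-11)^2 - 4(4)(-5) = 121 + 80 = 201
Since D > 0: two distinct irrational roots


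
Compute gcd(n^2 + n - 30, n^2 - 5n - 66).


Factor each:
  n^2 + n - 30 = (n + 6)(n - 5)
  n^2 - 5n - 66 = (n + 6)(n - 11)
Common monic factor: n + 6


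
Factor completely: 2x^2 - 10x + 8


Roots satisfy r1 + r2 = -b/a = 5 and r1*r2 = c/a = 4.
So r1 = 4, r2 = 1.
2x^2 - 10x + 8 = 2(x - r1)(x - r2) = 2(x - 4)(x - 1)


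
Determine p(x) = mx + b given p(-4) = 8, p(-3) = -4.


p(x) = mx + b. Using p(-4)=8, p(-3)=-4:
m = (8 + 4)/(-4 + 3) = 12/-1 = -12
b = 8 - m*(-4) = 8 - 48 = -40
p(x) = -12x - 40


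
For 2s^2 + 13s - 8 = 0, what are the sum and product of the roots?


For as^2+bs+c=0: sum = -b/a, product = c/a.
a=2, b=13, c=-8
Sum = -(13)/2 = -13/2
Product = (-8)/2 = -4


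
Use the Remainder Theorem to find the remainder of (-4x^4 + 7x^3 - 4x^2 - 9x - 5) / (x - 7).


By the Remainder Theorem, the remainder equals p(7):
  -4*(7)^4 = -9604
  7*(7)^3 = 2401
  -4*(7)^2 = -196
  -9*(7)^1 = -63
  constant: -5
Sum: -9604 + 2401 - 196 - 63 - 5 = -7467


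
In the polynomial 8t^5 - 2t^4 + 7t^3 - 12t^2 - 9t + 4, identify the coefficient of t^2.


Read off the coefficient of t^2: -12


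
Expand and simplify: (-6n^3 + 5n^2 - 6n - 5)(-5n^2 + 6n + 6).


Distribute each term of the first polynomial:
  (-6n^3)(-5n^2 + 6n + 6) = 30n^5 - 36n^4 - 36n^3
  (5n^2)(-5n^2 + 6n + 6) = -25n^4 + 30n^3 + 30n^2
  (-6n)(-5n^2 + 6n + 6) = 30n^3 - 36n^2 - 36n
  (-5)(-5n^2 + 6n + 6) = 25n^2 - 30n - 30
Sum: 30n^5 - 61n^4 + 24n^3 + 19n^2 - 66n - 30


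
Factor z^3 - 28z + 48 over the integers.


Try integer roots (divisors of 48). z=2: p(2)=0.
Divide out (z - 2): quotient is z^2 + 2z - 24.
Factor the quadratic: (z - 4)(z + 6)
Result: (z - 2)(z - 4)(z + 6)


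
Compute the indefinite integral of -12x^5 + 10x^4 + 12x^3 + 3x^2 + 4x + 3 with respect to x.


Reverse power rule on each term:
  ∫ -12x^5 dx = -2x^6
  ∫ 10x^4 dx = 2x^5
  ∫ 12x^3 dx = 3x^4
  ∫ 3x^2 dx = x^3
  ∫ 4x dx = 2x^2
  ∫ 3 dx = 3x
F(x) = -2x^6 + 2x^5 + 3x^4 + x^3 + 2x^2 + 3x + C


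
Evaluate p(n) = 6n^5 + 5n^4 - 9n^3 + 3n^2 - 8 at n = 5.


Using direct substitution:
  6 * (5)^5 = 18750
  5 * (5)^4 = 3125
  -9 * (5)^3 = -1125
  3 * (5)^2 = 75
  0 * (5)^1 = 0
  constant: -8
Sum = 18750 + 3125 - 1125 + 75 + 0 - 8 = 20817


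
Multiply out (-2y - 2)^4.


Expand (-2y - 2)^4 by repeated multiplication:
  (-2y - 2)^2 = 4y^2 + 8y + 4
  (-2y - 2)^3 = -8y^3 - 24y^2 - 24y - 8
= 16y^4 + 64y^3 + 96y^2 + 64y + 16


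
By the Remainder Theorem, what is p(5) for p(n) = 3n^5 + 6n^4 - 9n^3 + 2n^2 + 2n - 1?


By the Remainder Theorem, the remainder equals p(5):
  3*(5)^5 = 9375
  6*(5)^4 = 3750
  -9*(5)^3 = -1125
  2*(5)^2 = 50
  2*(5)^1 = 10
  constant: -1
Sum: 9375 + 3750 - 1125 + 50 + 10 - 1 = 12059


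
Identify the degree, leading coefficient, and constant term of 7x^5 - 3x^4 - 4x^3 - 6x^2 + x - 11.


Highest power of x is 5, with coefficient 7. Constant term is -11.
Degree = 5, leading coefficient = 7, constant term = -11


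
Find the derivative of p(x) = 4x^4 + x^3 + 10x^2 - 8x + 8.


Apply the power rule term by term:
  d/dx(4x^4) = 16x^3
  d/dx(x^3) = 3x^2
  d/dx(10x^2) = 20x
  d/dx(-8x) = -8
  d/dx(8) = 0
p'(x) = 16x^3 + 3x^2 + 20x - 8


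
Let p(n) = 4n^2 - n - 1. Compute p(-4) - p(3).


p(-4) = 67
p(3) = 32
p(-4) - p(3) = 67 - 32 = 35


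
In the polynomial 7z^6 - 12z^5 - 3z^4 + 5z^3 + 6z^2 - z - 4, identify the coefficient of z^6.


Read off the coefficient of z^6: 7


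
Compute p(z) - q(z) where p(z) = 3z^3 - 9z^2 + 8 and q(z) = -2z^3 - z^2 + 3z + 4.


Distribute the minus sign:
  (3z^3 - 9z^2 + 8)
- (-2z^3 - z^2 + 3z + 4)
Negate second polynomial: 2z^3 + z^2 - 3z - 4
Add: 5z^3 - 8z^2 - 3z + 4


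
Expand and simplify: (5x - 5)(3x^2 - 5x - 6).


Distribute each term of the first polynomial:
  (5x)(3x^2 - 5x - 6) = 15x^3 - 25x^2 - 30x
  (-5)(3x^2 - 5x - 6) = -15x^2 + 25x + 30
Sum: 15x^3 - 40x^2 - 5x + 30


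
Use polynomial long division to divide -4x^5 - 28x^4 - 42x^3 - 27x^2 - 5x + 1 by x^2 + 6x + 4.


(-4x^5 - 28x^4 - 42x^3 - 27x^2 - 5x + 1) / (x^2 + 6x + 4)
Step 1: -4x^3 * (x^2 + 6x + 4) = -4x^5 - 24x^4 - 16x^3; subtract.
Step 2: -4x^2 * (x^2 + 6x + 4) = -4x^4 - 24x^3 - 16x^2; subtract.
Step 3: -2x * (x^2 + 6x + 4) = -2x^3 - 12x^2 - 8x; subtract.
Step 4: 1 * (x^2 + 6x + 4) = x^2 + 6x + 4; subtract.
Quotient: -4x^3 - 4x^2 - 2x + 1, Remainder: -3x - 3


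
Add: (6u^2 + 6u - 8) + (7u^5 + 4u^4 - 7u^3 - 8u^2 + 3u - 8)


Align terms by degree and add:
  6u^2 + 6u - 8
+ 7u^5 + 4u^4 - 7u^3 - 8u^2 + 3u - 8
= 7u^5 + 4u^4 - 7u^3 - 2u^2 + 9u - 16


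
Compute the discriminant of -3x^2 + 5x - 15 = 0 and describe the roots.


D = b^2 - 4ac = (5)^2 - 4(-3)(-15) = 25 - 180 = -155
Since D < 0: two complex conjugate roots (no real roots)


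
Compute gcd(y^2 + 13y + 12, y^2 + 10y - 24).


Factor each:
  y^2 + 13y + 12 = (y + 12)(y + 1)
  y^2 + 10y - 24 = (y + 12)(y - 2)
Common monic factor: y + 12


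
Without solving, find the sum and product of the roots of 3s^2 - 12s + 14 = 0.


For as^2+bs+c=0: sum = -b/a, product = c/a.
a=3, b=-12, c=14
Sum = -(-12)/3 = 4
Product = (14)/3 = 14/3


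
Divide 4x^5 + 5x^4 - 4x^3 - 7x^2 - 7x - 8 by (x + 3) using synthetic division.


Synthetic division with c = -3. Coefficients: 4, 5, -4, -7, -7, -8
Bring down 4.
  4 * -3 = -12; -12 + 5 = -7
  -7 * -3 = 21; 21 - 4 = 17
  17 * -3 = -51; -51 - 7 = -58
  -58 * -3 = 174; 174 - 7 = 167
  167 * -3 = -501; -501 - 8 = -509
Quotient: 4x^4 - 7x^3 + 17x^2 - 58x + 167, Remainder: -509


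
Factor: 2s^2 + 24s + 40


Roots satisfy r1 + r2 = -b/a = -12 and r1*r2 = c/a = 20.
So r1 = -2, r2 = -10.
2s^2 + 24s + 40 = 2(s - r1)(s - r2) = 2(s + 2)(s + 10)


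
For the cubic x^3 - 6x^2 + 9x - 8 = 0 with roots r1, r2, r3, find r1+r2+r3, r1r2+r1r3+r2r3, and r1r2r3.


Monic cubic x^3+bx^2+cx+d=0: sum=-b, pairwise sum=c, product=-d.
b=-6, c=9, d=-8
r1+r2+r3 = 6
r1r2+r1r3+r2r3 = 9
r1r2r3 = 8


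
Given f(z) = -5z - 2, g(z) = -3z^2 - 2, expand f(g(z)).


Substitute g(z) into f:
f(g(z)) = -5*(-3z^2 - 2) + (-2)
Expand and combine: 15z^2 + 8


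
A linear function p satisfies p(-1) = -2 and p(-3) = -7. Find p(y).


p(y) = my + b. Using p(-1)=-2, p(-3)=-7:
m = (-2 + 7)/(-1 + 3) = 5/2 = 5/2
b = -2 - m*(-1) = -2 + 5/2 = 1/2
p(y) = (5/2)y + (1/2)


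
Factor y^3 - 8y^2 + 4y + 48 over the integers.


Try integer roots (divisors of 48). y=6: p(6)=0.
Divide out (y - 6): quotient is y^2 - 2y - 8.
Factor the quadratic: (y - 4)(y + 2)
Result: (y - 6)(y - 4)(y + 2)


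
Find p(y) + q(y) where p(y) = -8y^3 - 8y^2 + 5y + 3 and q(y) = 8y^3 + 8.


Align terms by degree and add:
  -8y^3 - 8y^2 + 5y + 3
+ 8y^3 + 8
= -8y^2 + 5y + 11


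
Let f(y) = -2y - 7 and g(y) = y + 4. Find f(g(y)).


Substitute g(y) into f:
f(g(y)) = -2*(y + 4) + (-7)
Expand and combine: -2y - 15


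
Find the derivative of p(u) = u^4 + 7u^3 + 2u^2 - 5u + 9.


Apply the power rule term by term:
  d/du(u^4) = 4u^3
  d/du(7u^3) = 21u^2
  d/du(2u^2) = 4u
  d/du(-5u) = -5
  d/du(9) = 0
p'(u) = 4u^3 + 21u^2 + 4u - 5


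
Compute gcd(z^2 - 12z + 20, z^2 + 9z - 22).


Factor each:
  z^2 - 12z + 20 = (z - 2)(z - 10)
  z^2 + 9z - 22 = (z - 2)(z + 11)
Common monic factor: z - 2


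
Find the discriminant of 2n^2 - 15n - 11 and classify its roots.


D = b^2 - 4ac = (-15)^2 - 4(2)(-11) = 225 + 88 = 313
Since D > 0: two distinct irrational roots


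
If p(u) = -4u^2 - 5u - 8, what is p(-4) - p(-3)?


p(-4) = -52
p(-3) = -29
p(-4) - p(-3) = -52 + 29 = -23


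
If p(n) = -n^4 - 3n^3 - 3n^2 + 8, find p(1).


Using direct substitution:
  -1 * (1)^4 = -1
  -3 * (1)^3 = -3
  -3 * (1)^2 = -3
  0 * (1)^1 = 0
  constant: 8
Sum = -1 - 3 - 3 + 0 + 8 = 1


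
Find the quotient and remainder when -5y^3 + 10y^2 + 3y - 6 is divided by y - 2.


(-5y^3 + 10y^2 + 3y - 6) / (y - 2)
Step 1: -5y^2 * (y - 2) = -5y^3 + 10y^2; subtract.
Step 2: 0 * (y - 2) = 0; subtract.
Step 3: 3 * (y - 2) = 3y - 6; subtract.
Quotient: -5y^2 + 3, Remainder: 0


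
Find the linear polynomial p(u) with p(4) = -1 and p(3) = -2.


p(u) = mu + b. Using p(4)=-1, p(3)=-2:
m = (-1 + 2)/(4 - 3) = 1/1 = 1
b = -1 - m*(4) = -1 - 4 = -5
p(u) = u - 5


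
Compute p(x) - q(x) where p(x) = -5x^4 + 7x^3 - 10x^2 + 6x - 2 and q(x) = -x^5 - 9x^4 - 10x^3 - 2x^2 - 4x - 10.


Distribute the minus sign:
  (-5x^4 + 7x^3 - 10x^2 + 6x - 2)
- (-x^5 - 9x^4 - 10x^3 - 2x^2 - 4x - 10)
Negate second polynomial: x^5 + 9x^4 + 10x^3 + 2x^2 + 4x + 10
Add: x^5 + 4x^4 + 17x^3 - 8x^2 + 10x + 8


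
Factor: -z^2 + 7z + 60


Roots satisfy r1 + r2 = -b/a = 7 and r1*r2 = c/a = -60.
So r1 = -5, r2 = 12.
-z^2 + 7z + 60 = -(z - r1)(z - r2) = -(z + 5)(z - 12)


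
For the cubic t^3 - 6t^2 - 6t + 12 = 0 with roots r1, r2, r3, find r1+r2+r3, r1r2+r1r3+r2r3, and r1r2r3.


Monic cubic t^3+bt^2+ct+d=0: sum=-b, pairwise sum=c, product=-d.
b=-6, c=-6, d=12
r1+r2+r3 = 6
r1r2+r1r3+r2r3 = -6
r1r2r3 = -12


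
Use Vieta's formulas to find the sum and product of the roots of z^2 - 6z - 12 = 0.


For az^2+bz+c=0: sum = -b/a, product = c/a.
a=1, b=-6, c=-12
Sum = -(-6)/1 = 6
Product = (-12)/1 = -12


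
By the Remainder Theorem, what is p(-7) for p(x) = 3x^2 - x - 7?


By the Remainder Theorem, the remainder equals p(-7):
  3*(-7)^2 = 147
  -1*(-7)^1 = 7
  constant: -7
Sum: 147 + 7 - 7 = 147


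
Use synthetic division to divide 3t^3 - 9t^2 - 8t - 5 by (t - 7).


Synthetic division with c = 7. Coefficients: 3, -9, -8, -5
Bring down 3.
  3 * 7 = 21; 21 - 9 = 12
  12 * 7 = 84; 84 - 8 = 76
  76 * 7 = 532; 532 - 5 = 527
Quotient: 3t^2 + 12t + 76, Remainder: 527


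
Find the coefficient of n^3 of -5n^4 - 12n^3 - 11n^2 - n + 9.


Read off the coefficient of n^3: -12


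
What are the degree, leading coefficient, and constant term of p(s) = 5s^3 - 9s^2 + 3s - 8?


Highest power of s is 3, with coefficient 5. Constant term is -8.
Degree = 3, leading coefficient = 5, constant term = -8


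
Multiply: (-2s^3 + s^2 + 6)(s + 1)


Distribute each term of the first polynomial:
  (-2s^3)(s + 1) = -2s^4 - 2s^3
  (s^2)(s + 1) = s^3 + s^2
  (6)(s + 1) = 6s + 6
Sum: -2s^4 - s^3 + s^2 + 6s + 6


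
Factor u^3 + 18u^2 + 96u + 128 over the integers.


Try integer roots (divisors of 128). u=-2: p(-2)=0.
Divide out (u + 2): quotient is u^2 + 16u + 64.
Factor the quadratic: (u + 8)(u + 8)
Result: (u + 2)(u + 8)(u + 8)


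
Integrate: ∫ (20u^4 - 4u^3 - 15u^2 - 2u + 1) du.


Reverse power rule on each term:
  ∫ 20u^4 du = 4u^5
  ∫ -4u^3 du = -u^4
  ∫ -15u^2 du = -5u^3
  ∫ -2u du = -u^2
  ∫ 1 du = u
F(u) = 4u^5 - u^4 - 5u^3 - u^2 + u + C


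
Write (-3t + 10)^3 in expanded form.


Expand (-3t + 10)^3 by repeated multiplication:
  (-3t + 10)^2 = 9t^2 - 60t + 100
= -27t^3 + 270t^2 - 900t + 1000


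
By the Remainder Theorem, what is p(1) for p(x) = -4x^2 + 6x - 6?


By the Remainder Theorem, the remainder equals p(1):
  -4*(1)^2 = -4
  6*(1)^1 = 6
  constant: -6
Sum: -4 + 6 - 6 = -4


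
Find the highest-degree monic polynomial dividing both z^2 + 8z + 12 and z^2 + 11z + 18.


Factor each:
  z^2 + 8z + 12 = (z + 2)(z + 6)
  z^2 + 11z + 18 = (z + 2)(z + 9)
Common monic factor: z + 2


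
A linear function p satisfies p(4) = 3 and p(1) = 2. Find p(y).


p(y) = my + b. Using p(4)=3, p(1)=2:
m = (3 - 2)/(4 - 1) = 1/3 = 1/3
b = 3 - m*(4) = 3 - 4/3 = 5/3
p(y) = (1/3)y + (5/3)


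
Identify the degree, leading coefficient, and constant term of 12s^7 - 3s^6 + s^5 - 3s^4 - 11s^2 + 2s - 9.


Highest power of s is 7, with coefficient 12. Constant term is -9.
Degree = 7, leading coefficient = 12, constant term = -9


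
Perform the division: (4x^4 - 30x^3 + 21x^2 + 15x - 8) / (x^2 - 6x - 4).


(4x^4 - 30x^3 + 21x^2 + 15x - 8) / (x^2 - 6x - 4)
Step 1: 4x^2 * (x^2 - 6x - 4) = 4x^4 - 24x^3 - 16x^2; subtract.
Step 2: -6x * (x^2 - 6x - 4) = -6x^3 + 36x^2 + 24x; subtract.
Step 3: 1 * (x^2 - 6x - 4) = x^2 - 6x - 4; subtract.
Quotient: 4x^2 - 6x + 1, Remainder: -3x - 4


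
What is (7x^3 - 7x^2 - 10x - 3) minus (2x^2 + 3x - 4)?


Distribute the minus sign:
  (7x^3 - 7x^2 - 10x - 3)
- (2x^2 + 3x - 4)
Negate second polynomial: -2x^2 - 3x + 4
Add: 7x^3 - 9x^2 - 13x + 1


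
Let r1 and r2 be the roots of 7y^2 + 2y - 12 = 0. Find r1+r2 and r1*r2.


For ay^2+by+c=0: sum = -b/a, product = c/a.
a=7, b=2, c=-12
Sum = -(2)/7 = -2/7
Product = (-12)/7 = -12/7


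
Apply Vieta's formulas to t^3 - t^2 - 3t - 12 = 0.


Monic cubic t^3+bt^2+ct+d=0: sum=-b, pairwise sum=c, product=-d.
b=-1, c=-3, d=-12
r1+r2+r3 = 1
r1r2+r1r3+r2r3 = -3
r1r2r3 = 12


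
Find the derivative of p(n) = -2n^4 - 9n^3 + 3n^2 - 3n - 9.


Apply the power rule term by term:
  d/dn(-2n^4) = -8n^3
  d/dn(-9n^3) = -27n^2
  d/dn(3n^2) = 6n
  d/dn(-3n) = -3
  d/dn(-9) = 0
p'(n) = -8n^3 - 27n^2 + 6n - 3


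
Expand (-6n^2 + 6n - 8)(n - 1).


Distribute each term of the first polynomial:
  (-6n^2)(n - 1) = -6n^3 + 6n^2
  (6n)(n - 1) = 6n^2 - 6n
  (-8)(n - 1) = -8n + 8
Sum: -6n^3 + 12n^2 - 14n + 8


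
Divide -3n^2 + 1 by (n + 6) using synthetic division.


Synthetic division with c = -6. Coefficients: -3, 0, 1
Bring down -3.
  -3 * -6 = 18; 18 + 0 = 18
  18 * -6 = -108; -108 + 1 = -107
Quotient: -3n + 18, Remainder: -107


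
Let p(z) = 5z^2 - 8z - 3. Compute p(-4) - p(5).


p(-4) = 109
p(5) = 82
p(-4) - p(5) = 109 - 82 = 27


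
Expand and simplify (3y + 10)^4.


Expand (3y + 10)^4 by repeated multiplication:
  (3y + 10)^2 = 9y^2 + 60y + 100
  (3y + 10)^3 = 27y^3 + 270y^2 + 900y + 1000
= 81y^4 + 1080y^3 + 5400y^2 + 12000y + 10000


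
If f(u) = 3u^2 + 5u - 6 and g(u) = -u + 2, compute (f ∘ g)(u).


Substitute g(u) into f:
f(g(u)) = 3*(-u + 2)^2 + 5*(-u + 2) + (-6)
(-u + 2)^2 = u^2 - 4u + 4
Expand and combine: 3u^2 - 17u + 16


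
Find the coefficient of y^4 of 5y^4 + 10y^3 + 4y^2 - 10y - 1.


Read off the coefficient of y^4: 5


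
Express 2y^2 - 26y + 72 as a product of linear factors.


Roots satisfy r1 + r2 = -b/a = 13 and r1*r2 = c/a = 36.
So r1 = 4, r2 = 9.
2y^2 - 26y + 72 = 2(y - r1)(y - r2) = 2(y - 4)(y - 9)


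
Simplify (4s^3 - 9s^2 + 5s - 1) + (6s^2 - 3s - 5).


Align terms by degree and add:
  4s^3 - 9s^2 + 5s - 1
+ 6s^2 - 3s - 5
= 4s^3 - 3s^2 + 2s - 6


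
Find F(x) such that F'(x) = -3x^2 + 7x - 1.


Reverse power rule on each term:
  ∫ -3x^2 dx = -x^3
  ∫ 7x dx = (7/2)x^2
  ∫ -1 dx = -x
F(x) = -x^3 + (7/2)x^2 - x + C


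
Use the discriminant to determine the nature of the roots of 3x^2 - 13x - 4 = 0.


D = b^2 - 4ac = (-13)^2 - 4(3)(-4) = 169 + 48 = 217
Since D > 0: two distinct irrational roots


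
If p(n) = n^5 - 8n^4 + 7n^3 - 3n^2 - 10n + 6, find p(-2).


Using direct substitution:
  1 * (-2)^5 = -32
  -8 * (-2)^4 = -128
  7 * (-2)^3 = -56
  -3 * (-2)^2 = -12
  -10 * (-2)^1 = 20
  constant: 6
Sum = -32 - 128 - 56 - 12 + 20 + 6 = -202


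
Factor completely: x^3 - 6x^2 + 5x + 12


Try integer roots (divisors of 12). x=-1: p(-1)=0.
Divide out (x + 1): quotient is x^2 - 7x + 12.
Factor the quadratic: (x - 3)(x - 4)
Result: (x + 1)(x - 3)(x - 4)


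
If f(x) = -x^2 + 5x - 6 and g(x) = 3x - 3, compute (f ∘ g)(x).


Substitute g(x) into f:
f(g(x)) = -1*(3x - 3)^2 + 5*(3x - 3) + (-6)
(3x - 3)^2 = 9x^2 - 18x + 9
Expand and combine: -9x^2 + 33x - 30


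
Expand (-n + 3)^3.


Expand (-n + 3)^3 by repeated multiplication:
  (-n + 3)^2 = n^2 - 6n + 9
= -n^3 + 9n^2 - 27n + 27


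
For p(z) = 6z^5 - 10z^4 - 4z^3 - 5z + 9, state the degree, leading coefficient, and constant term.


Highest power of z is 5, with coefficient 6. Constant term is 9.
Degree = 5, leading coefficient = 6, constant term = 9


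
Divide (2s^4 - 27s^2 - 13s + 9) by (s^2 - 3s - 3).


(2s^4 - 27s^2 - 13s + 9) / (s^2 - 3s - 3)
Step 1: 2s^2 * (s^2 - 3s - 3) = 2s^4 - 6s^3 - 6s^2; subtract.
Step 2: 6s * (s^2 - 3s - 3) = 6s^3 - 18s^2 - 18s; subtract.
Step 3: -3 * (s^2 - 3s - 3) = -3s^2 + 9s + 9; subtract.
Quotient: 2s^2 + 6s - 3, Remainder: -4s


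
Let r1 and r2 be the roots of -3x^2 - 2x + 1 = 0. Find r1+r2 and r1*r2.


For ax^2+bx+c=0: sum = -b/a, product = c/a.
a=-3, b=-2, c=1
Sum = -(-2)/-3 = -2/3
Product = (1)/-3 = -1/3


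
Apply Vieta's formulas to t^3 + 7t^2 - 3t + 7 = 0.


Monic cubic t^3+bt^2+ct+d=0: sum=-b, pairwise sum=c, product=-d.
b=7, c=-3, d=7
r1+r2+r3 = -7
r1r2+r1r3+r2r3 = -3
r1r2r3 = -7


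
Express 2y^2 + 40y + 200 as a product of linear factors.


Roots satisfy r1 + r2 = -b/a = -20 and r1*r2 = c/a = 100.
So r1 = -10, r2 = -10.
2y^2 + 40y + 200 = 2(y - r1)(y - r2) = 2(y + 10)(y + 10)


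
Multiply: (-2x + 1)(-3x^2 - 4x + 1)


Distribute each term of the first polynomial:
  (-2x)(-3x^2 - 4x + 1) = 6x^3 + 8x^2 - 2x
  (1)(-3x^2 - 4x + 1) = -3x^2 - 4x + 1
Sum: 6x^3 + 5x^2 - 6x + 1


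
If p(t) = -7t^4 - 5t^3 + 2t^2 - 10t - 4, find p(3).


Using direct substitution:
  -7 * (3)^4 = -567
  -5 * (3)^3 = -135
  2 * (3)^2 = 18
  -10 * (3)^1 = -30
  constant: -4
Sum = -567 - 135 + 18 - 30 - 4 = -718


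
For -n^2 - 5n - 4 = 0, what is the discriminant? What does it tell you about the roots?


D = b^2 - 4ac = (-5)^2 - 4(-1)(-4) = 25 - 16 = 9
Since D > 0: two distinct rational roots


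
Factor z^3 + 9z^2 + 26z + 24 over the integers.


Try integer roots (divisors of 24). z=-3: p(-3)=0.
Divide out (z + 3): quotient is z^2 + 6z + 8.
Factor the quadratic: (z + 2)(z + 4)
Result: (z + 3)(z + 2)(z + 4)


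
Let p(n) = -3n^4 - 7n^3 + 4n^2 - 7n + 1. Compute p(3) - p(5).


p(3) = -416
p(5) = -2684
p(3) - p(5) = -416 + 2684 = 2268


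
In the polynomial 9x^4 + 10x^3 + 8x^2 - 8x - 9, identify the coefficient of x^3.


Read off the coefficient of x^3: 10


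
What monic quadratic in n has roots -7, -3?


p(n) = (n + 7)(n + 3)
Expand: n^2 + 10n + 21


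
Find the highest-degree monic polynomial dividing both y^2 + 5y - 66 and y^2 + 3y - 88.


Factor each:
  y^2 + 5y - 66 = (y + 11)(y - 6)
  y^2 + 3y - 88 = (y + 11)(y - 8)
Common monic factor: y + 11


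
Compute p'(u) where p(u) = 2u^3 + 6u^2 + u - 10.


Apply the power rule term by term:
  d/du(2u^3) = 6u^2
  d/du(6u^2) = 12u
  d/du(u) = 1
  d/du(-10) = 0
p'(u) = 6u^2 + 12u + 1


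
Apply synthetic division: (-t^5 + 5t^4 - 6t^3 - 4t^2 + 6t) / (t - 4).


Synthetic division with c = 4. Coefficients: -1, 5, -6, -4, 6, 0
Bring down -1.
  -1 * 4 = -4; -4 + 5 = 1
  1 * 4 = 4; 4 - 6 = -2
  -2 * 4 = -8; -8 - 4 = -12
  -12 * 4 = -48; -48 + 6 = -42
  -42 * 4 = -168; -168 + 0 = -168
Quotient: -t^4 + t^3 - 2t^2 - 12t - 42, Remainder: -168


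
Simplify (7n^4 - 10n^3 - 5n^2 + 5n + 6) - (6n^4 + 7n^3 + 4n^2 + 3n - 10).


Distribute the minus sign:
  (7n^4 - 10n^3 - 5n^2 + 5n + 6)
- (6n^4 + 7n^3 + 4n^2 + 3n - 10)
Negate second polynomial: -6n^4 - 7n^3 - 4n^2 - 3n + 10
Add: n^4 - 17n^3 - 9n^2 + 2n + 16


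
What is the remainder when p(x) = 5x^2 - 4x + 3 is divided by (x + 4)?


By the Remainder Theorem, the remainder equals p(-4):
  5*(-4)^2 = 80
  -4*(-4)^1 = 16
  constant: 3
Sum: 80 + 16 + 3 = 99


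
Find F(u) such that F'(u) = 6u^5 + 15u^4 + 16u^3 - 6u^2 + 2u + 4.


Reverse power rule on each term:
  ∫ 6u^5 du = u^6
  ∫ 15u^4 du = 3u^5
  ∫ 16u^3 du = 4u^4
  ∫ -6u^2 du = -2u^3
  ∫ 2u du = u^2
  ∫ 4 du = 4u
F(u) = u^6 + 3u^5 + 4u^4 - 2u^3 + u^2 + 4u + C


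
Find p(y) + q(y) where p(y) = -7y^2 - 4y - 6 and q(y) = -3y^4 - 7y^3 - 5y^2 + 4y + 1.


Align terms by degree and add:
  -7y^2 - 4y - 6
  -3y^4 - 7y^3 - 5y^2 + 4y + 1
= -3y^4 - 7y^3 - 12y^2 - 5


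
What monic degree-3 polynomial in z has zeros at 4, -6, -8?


p(z) = (z - 4)(z + 6)(z + 8)
Expand: z^3 + 10z^2 - 8z - 192


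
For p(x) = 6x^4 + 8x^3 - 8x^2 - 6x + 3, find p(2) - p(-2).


p(2) = 119
p(-2) = 15
p(2) - p(-2) = 119 - 15 = 104


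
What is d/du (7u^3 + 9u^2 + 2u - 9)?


Apply the power rule term by term:
  d/du(7u^3) = 21u^2
  d/du(9u^2) = 18u
  d/du(2u) = 2
  d/du(-9) = 0
p'(u) = 21u^2 + 18u + 2


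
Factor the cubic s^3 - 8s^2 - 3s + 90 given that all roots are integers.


Try integer roots (divisors of 90). s=6: p(6)=0.
Divide out (s - 6): quotient is s^2 - 2s - 15.
Factor the quadratic: (s + 3)(s - 5)
Result: (s - 6)(s + 3)(s - 5)


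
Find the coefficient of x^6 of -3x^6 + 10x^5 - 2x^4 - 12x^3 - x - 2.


Read off the coefficient of x^6: -3


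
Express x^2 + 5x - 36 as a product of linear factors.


Roots satisfy r1 + r2 = -b/a = -5 and r1*r2 = c/a = -36.
So r1 = -9, r2 = 4.
x^2 + 5x - 36 = (x - r1)(x - r2) = (x + 9)(x - 4)


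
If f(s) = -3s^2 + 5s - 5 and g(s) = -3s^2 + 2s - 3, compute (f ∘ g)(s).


Substitute g(s) into f:
f(g(s)) = -3*(-3s^2 + 2s - 3)^2 + 5*(-3s^2 + 2s - 3) + (-5)
(-3s^2 + 2s - 3)^2 = 9s^4 - 12s^3 + 22s^2 - 12s + 9
Expand and combine: -27s^4 + 36s^3 - 81s^2 + 46s - 47


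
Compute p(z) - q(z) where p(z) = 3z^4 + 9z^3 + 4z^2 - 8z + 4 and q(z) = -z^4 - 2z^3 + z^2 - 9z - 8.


Distribute the minus sign:
  (3z^4 + 9z^3 + 4z^2 - 8z + 4)
- (-z^4 - 2z^3 + z^2 - 9z - 8)
Negate second polynomial: z^4 + 2z^3 - z^2 + 9z + 8
Add: 4z^4 + 11z^3 + 3z^2 + z + 12


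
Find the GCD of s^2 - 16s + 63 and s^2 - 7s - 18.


Factor each:
  s^2 - 16s + 63 = (s - 9)(s - 7)
  s^2 - 7s - 18 = (s - 9)(s + 2)
Common monic factor: s - 9


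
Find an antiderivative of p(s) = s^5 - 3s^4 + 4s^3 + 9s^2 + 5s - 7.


Reverse power rule on each term:
  ∫ s^5 ds = (1/6)s^6
  ∫ -3s^4 ds = -(3/5)s^5
  ∫ 4s^3 ds = s^4
  ∫ 9s^2 ds = 3s^3
  ∫ 5s ds = (5/2)s^2
  ∫ -7 ds = -7s
F(s) = (1/6)s^6 - (3/5)s^5 + s^4 + 3s^3 + (5/2)s^2 - 7s + C


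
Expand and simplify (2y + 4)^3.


Expand (2y + 4)^3 by repeated multiplication:
  (2y + 4)^2 = 4y^2 + 16y + 16
= 8y^3 + 48y^2 + 96y + 64


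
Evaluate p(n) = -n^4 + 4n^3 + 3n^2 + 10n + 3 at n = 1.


Using direct substitution:
  -1 * (1)^4 = -1
  4 * (1)^3 = 4
  3 * (1)^2 = 3
  10 * (1)^1 = 10
  constant: 3
Sum = -1 + 4 + 3 + 10 + 3 = 19


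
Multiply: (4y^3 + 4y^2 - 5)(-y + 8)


Distribute each term of the first polynomial:
  (4y^3)(-y + 8) = -4y^4 + 32y^3
  (4y^2)(-y + 8) = -4y^3 + 32y^2
  (-5)(-y + 8) = 5y - 40
Sum: -4y^4 + 28y^3 + 32y^2 + 5y - 40


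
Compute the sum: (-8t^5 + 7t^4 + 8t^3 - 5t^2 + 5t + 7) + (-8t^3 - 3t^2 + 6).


Align terms by degree and add:
  -8t^5 + 7t^4 + 8t^3 - 5t^2 + 5t + 7
  -8t^3 - 3t^2 + 6
= -8t^5 + 7t^4 - 8t^2 + 5t + 13


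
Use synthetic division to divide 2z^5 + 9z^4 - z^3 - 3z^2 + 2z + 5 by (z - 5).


Synthetic division with c = 5. Coefficients: 2, 9, -1, -3, 2, 5
Bring down 2.
  2 * 5 = 10; 10 + 9 = 19
  19 * 5 = 95; 95 - 1 = 94
  94 * 5 = 470; 470 - 3 = 467
  467 * 5 = 2335; 2335 + 2 = 2337
  2337 * 5 = 11685; 11685 + 5 = 11690
Quotient: 2z^4 + 19z^3 + 94z^2 + 467z + 2337, Remainder: 11690


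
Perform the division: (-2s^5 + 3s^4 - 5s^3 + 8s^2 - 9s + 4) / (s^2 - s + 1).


(-2s^5 + 3s^4 - 5s^3 + 8s^2 - 9s + 4) / (s^2 - s + 1)
Step 1: -2s^3 * (s^2 - s + 1) = -2s^5 + 2s^4 - 2s^3; subtract.
Step 2: s^2 * (s^2 - s + 1) = s^4 - s^3 + s^2; subtract.
Step 3: -2s * (s^2 - s + 1) = -2s^3 + 2s^2 - 2s; subtract.
Step 4: 5 * (s^2 - s + 1) = 5s^2 - 5s + 5; subtract.
Quotient: -2s^3 + s^2 - 2s + 5, Remainder: -2s - 1


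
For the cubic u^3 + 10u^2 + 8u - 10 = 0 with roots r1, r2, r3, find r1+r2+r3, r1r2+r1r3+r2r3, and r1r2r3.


Monic cubic u^3+bu^2+cu+d=0: sum=-b, pairwise sum=c, product=-d.
b=10, c=8, d=-10
r1+r2+r3 = -10
r1r2+r1r3+r2r3 = 8
r1r2r3 = 10


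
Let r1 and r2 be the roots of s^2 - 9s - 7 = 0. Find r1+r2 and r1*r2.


For as^2+bs+c=0: sum = -b/a, product = c/a.
a=1, b=-9, c=-7
Sum = -(-9)/1 = 9
Product = (-7)/1 = -7


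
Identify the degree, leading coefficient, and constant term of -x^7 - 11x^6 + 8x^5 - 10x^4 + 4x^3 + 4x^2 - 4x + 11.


Highest power of x is 7, with coefficient -1. Constant term is 11.
Degree = 7, leading coefficient = -1, constant term = 11


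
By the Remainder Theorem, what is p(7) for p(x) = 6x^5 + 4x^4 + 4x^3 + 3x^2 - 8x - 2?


By the Remainder Theorem, the remainder equals p(7):
  6*(7)^5 = 100842
  4*(7)^4 = 9604
  4*(7)^3 = 1372
  3*(7)^2 = 147
  -8*(7)^1 = -56
  constant: -2
Sum: 100842 + 9604 + 1372 + 147 - 56 - 2 = 111907


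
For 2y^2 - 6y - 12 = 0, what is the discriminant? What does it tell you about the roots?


D = b^2 - 4ac = (-6)^2 - 4(2)(-12) = 36 + 96 = 132
Since D > 0: two distinct irrational roots


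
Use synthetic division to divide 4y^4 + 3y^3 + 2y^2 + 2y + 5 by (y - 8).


Synthetic division with c = 8. Coefficients: 4, 3, 2, 2, 5
Bring down 4.
  4 * 8 = 32; 32 + 3 = 35
  35 * 8 = 280; 280 + 2 = 282
  282 * 8 = 2256; 2256 + 2 = 2258
  2258 * 8 = 18064; 18064 + 5 = 18069
Quotient: 4y^3 + 35y^2 + 282y + 2258, Remainder: 18069


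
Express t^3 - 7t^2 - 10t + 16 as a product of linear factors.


Try integer roots (divisors of 16). t=1: p(1)=0.
Divide out (t - 1): quotient is t^2 - 6t - 16.
Factor the quadratic: (t + 2)(t - 8)
Result: (t - 1)(t + 2)(t - 8)


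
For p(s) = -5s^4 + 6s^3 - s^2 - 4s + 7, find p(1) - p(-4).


p(1) = 3
p(-4) = -1657
p(1) - p(-4) = 3 + 1657 = 1660


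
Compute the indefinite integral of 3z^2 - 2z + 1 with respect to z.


Reverse power rule on each term:
  ∫ 3z^2 dz = z^3
  ∫ -2z dz = -z^2
  ∫ 1 dz = z
F(z) = z^3 - z^2 + z + C


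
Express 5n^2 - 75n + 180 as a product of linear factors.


Roots satisfy r1 + r2 = -b/a = 15 and r1*r2 = c/a = 36.
So r1 = 3, r2 = 12.
5n^2 - 75n + 180 = 5(n - r1)(n - r2) = 5(n - 3)(n - 12)


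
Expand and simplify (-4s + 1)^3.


Expand (-4s + 1)^3 by repeated multiplication:
  (-4s + 1)^2 = 16s^2 - 8s + 1
= -64s^3 + 48s^2 - 12s + 1


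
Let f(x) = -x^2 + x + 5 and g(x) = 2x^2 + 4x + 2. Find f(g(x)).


Substitute g(x) into f:
f(g(x)) = -1*(2x^2 + 4x + 2)^2 + 1*(2x^2 + 4x + 2) + 5
(2x^2 + 4x + 2)^2 = 4x^4 + 16x^3 + 24x^2 + 16x + 4
Expand and combine: -4x^4 - 16x^3 - 22x^2 - 12x + 3


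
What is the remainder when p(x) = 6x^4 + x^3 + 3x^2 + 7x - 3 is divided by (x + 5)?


By the Remainder Theorem, the remainder equals p(-5):
  6*(-5)^4 = 3750
  1*(-5)^3 = -125
  3*(-5)^2 = 75
  7*(-5)^1 = -35
  constant: -3
Sum: 3750 - 125 + 75 - 35 - 3 = 3662


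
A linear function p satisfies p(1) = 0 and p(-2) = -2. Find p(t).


p(t) = mt + b. Using p(1)=0, p(-2)=-2:
m = (0 + 2)/(1 + 2) = 2/3 = 2/3
b = 0 - m*(1) = 0 - 2/3 = -2/3
p(t) = (2/3)t - (2/3)


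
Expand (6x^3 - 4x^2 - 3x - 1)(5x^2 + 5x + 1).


Distribute each term of the first polynomial:
  (6x^3)(5x^2 + 5x + 1) = 30x^5 + 30x^4 + 6x^3
  (-4x^2)(5x^2 + 5x + 1) = -20x^4 - 20x^3 - 4x^2
  (-3x)(5x^2 + 5x + 1) = -15x^3 - 15x^2 - 3x
  (-1)(5x^2 + 5x + 1) = -5x^2 - 5x - 1
Sum: 30x^5 + 10x^4 - 29x^3 - 24x^2 - 8x - 1


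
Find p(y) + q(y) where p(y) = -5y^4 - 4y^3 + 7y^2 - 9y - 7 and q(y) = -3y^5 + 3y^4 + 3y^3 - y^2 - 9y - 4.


Align terms by degree and add:
  -5y^4 - 4y^3 + 7y^2 - 9y - 7
  -3y^5 + 3y^4 + 3y^3 - y^2 - 9y - 4
= -3y^5 - 2y^4 - y^3 + 6y^2 - 18y - 11


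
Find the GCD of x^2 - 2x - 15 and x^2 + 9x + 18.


Factor each:
  x^2 - 2x - 15 = (x + 3)(x - 5)
  x^2 + 9x + 18 = (x + 3)(x + 6)
Common monic factor: x + 3
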